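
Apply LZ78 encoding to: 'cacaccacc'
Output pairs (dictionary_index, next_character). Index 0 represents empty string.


LZ78 encoding steps:
Dictionary: {0: ''}
Step 1: w='' (idx 0), next='c' -> output (0, 'c'), add 'c' as idx 1
Step 2: w='' (idx 0), next='a' -> output (0, 'a'), add 'a' as idx 2
Step 3: w='c' (idx 1), next='a' -> output (1, 'a'), add 'ca' as idx 3
Step 4: w='c' (idx 1), next='c' -> output (1, 'c'), add 'cc' as idx 4
Step 5: w='a' (idx 2), next='c' -> output (2, 'c'), add 'ac' as idx 5
Step 6: w='c' (idx 1), end of input -> output (1, '')


Encoded: [(0, 'c'), (0, 'a'), (1, 'a'), (1, 'c'), (2, 'c'), (1, '')]


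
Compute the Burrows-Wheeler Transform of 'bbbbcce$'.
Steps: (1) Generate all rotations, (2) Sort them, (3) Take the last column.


Rotations (sorted):
  0: $bbbbcce -> last char: e
  1: bbbbcce$ -> last char: $
  2: bbbcce$b -> last char: b
  3: bbcce$bb -> last char: b
  4: bcce$bbb -> last char: b
  5: cce$bbbb -> last char: b
  6: ce$bbbbc -> last char: c
  7: e$bbbbcc -> last char: c


BWT = e$bbbbcc


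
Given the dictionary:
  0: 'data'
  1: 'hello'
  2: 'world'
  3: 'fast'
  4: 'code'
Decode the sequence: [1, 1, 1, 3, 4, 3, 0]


Look up each index in the dictionary:
  1 -> 'hello'
  1 -> 'hello'
  1 -> 'hello'
  3 -> 'fast'
  4 -> 'code'
  3 -> 'fast'
  0 -> 'data'

Decoded: "hello hello hello fast code fast data"


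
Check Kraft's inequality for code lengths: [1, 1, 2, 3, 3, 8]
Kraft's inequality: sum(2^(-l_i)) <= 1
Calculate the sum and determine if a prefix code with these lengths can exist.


Sum = 2^(-1) + 2^(-1) + 2^(-2) + 2^(-3) + 2^(-3) + 2^(-8)
    = 0.5 + 0.5 + 0.25 + 0.125 + 0.125 + 0.00390625
    = 385/256 = 1.50390625
Since 1.50390625 > 1, Kraft's inequality is NOT satisfied.
A prefix code with these lengths CANNOT exist.

Kraft sum = 1.50390625. Not satisfied.


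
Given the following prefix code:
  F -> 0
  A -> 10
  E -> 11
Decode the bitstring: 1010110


Decoding step by step:
Bits 10 -> A
Bits 10 -> A
Bits 11 -> E
Bits 0 -> F


Decoded message: AAEF


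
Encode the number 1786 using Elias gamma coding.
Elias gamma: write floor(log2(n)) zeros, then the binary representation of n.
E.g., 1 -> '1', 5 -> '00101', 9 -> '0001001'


num_bits = floor(log2(1786)) + 1 = 11
leading_zeros = num_bits - 1 = 10
binary(1786) = 11011111010

Elias gamma(1786) = '0000000000' + '11011111010' = 000000000011011111010 (21 bits)


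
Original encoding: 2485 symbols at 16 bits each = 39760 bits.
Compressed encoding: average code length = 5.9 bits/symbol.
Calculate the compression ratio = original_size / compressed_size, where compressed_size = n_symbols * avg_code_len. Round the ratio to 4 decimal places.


original_size = n_symbols * orig_bits = 2485 * 16 = 39760 bits
compressed_size = n_symbols * avg_code_len = 2485 * 5.9 = 14661.5 bits
ratio = original_size / compressed_size = 39760 / 14661.5 = 2.7119

Compression ratio = 2.7119


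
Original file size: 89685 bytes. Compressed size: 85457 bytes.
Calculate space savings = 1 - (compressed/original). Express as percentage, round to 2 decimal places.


ratio = compressed/original = 85457/89685 = 0.952857
savings = 1 - ratio = 1 - 0.952857 = 0.047143
as a percentage: 0.047143 * 100 = 4.71%

Space savings = 1 - 85457/89685 = 4.71%


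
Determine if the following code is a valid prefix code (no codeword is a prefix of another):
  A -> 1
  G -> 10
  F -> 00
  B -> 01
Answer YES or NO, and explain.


Checking each pair (does one codeword prefix another?):
  A='1' vs G='10': prefix -- VIOLATION

NO -- this is NOT a valid prefix code. A (1) is a prefix of G (10).


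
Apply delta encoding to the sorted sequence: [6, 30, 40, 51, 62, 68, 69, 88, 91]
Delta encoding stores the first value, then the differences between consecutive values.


First value: 6
Deltas:
  30 - 6 = 24
  40 - 30 = 10
  51 - 40 = 11
  62 - 51 = 11
  68 - 62 = 6
  69 - 68 = 1
  88 - 69 = 19
  91 - 88 = 3


Delta encoded: [6, 24, 10, 11, 11, 6, 1, 19, 3]


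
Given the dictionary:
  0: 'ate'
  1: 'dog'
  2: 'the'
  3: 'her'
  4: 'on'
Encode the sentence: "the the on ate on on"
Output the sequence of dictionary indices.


Look up each word in the dictionary:
  'the' -> 2
  'the' -> 2
  'on' -> 4
  'ate' -> 0
  'on' -> 4
  'on' -> 4

Encoded: [2, 2, 4, 0, 4, 4]


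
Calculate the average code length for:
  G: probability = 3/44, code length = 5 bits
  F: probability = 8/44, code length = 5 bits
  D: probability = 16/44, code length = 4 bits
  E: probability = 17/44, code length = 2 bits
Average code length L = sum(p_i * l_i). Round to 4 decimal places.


Weighted contributions p_i * l_i:
  G: (3/44) * 5 = 15/44
  F: (8/44) * 5 = 40/44
  D: (16/44) * 4 = 64/44
  E: (17/44) * 2 = 34/44
Sum = (15 + 40 + 64 + 34)/44 = 153/44

L = 153/44 = 3.4773 bits/symbol


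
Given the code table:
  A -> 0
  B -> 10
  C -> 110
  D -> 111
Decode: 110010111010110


Decoding:
110 -> C
0 -> A
10 -> B
111 -> D
0 -> A
10 -> B
110 -> C


Result: CABDABC


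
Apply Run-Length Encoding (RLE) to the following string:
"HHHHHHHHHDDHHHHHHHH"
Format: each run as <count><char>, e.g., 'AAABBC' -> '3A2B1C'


Scanning runs left to right:
  i=0: run of 'H' x 9 -> '9H'
  i=9: run of 'D' x 2 -> '2D'
  i=11: run of 'H' x 8 -> '8H'

RLE = 9H2D8H


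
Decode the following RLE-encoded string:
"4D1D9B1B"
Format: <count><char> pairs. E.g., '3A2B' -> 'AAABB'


Expanding each <count><char> pair:
  4D -> 'DDDD'
  1D -> 'D'
  9B -> 'BBBBBBBBB'
  1B -> 'B'

Decoded = DDDDDBBBBBBBBBB


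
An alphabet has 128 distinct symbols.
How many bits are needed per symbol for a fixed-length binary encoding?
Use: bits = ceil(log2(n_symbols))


log2(128) = 7.0
Bracket: 2^6 = 64 < 128 <= 2^7 = 128
So ceil(log2(128)) = 7

bits = ceil(log2(128)) = ceil(7.0) = 7 bits


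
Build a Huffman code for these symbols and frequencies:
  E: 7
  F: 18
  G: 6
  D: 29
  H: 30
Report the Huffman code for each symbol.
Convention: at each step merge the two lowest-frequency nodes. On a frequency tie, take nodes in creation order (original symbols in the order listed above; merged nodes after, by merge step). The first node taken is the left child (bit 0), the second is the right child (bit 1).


Huffman tree construction:
Step 1: Merge G(6) + E(7) = 13
Step 2: Merge (G+E)(13) + F(18) = 31
Step 3: Merge D(29) + H(30) = 59
Step 4: Merge ((G+E)+F)(31) + (D+H)(59) = 90
Read each symbol's code off the tree from the root (left child = 0, right child = 1).

Codes:
  E: 001 (length 3)
  F: 01 (length 2)
  G: 000 (length 3)
  D: 10 (length 2)
  H: 11 (length 2)
Average code length: 193/90 = 2.1444 bits/symbol


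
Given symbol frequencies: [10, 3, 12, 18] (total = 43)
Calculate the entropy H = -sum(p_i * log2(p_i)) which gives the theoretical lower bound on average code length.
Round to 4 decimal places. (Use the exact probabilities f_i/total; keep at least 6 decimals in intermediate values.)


Per-symbol terms -p_i * log2(p_i) with p_i = f_i/43:
  p = 10/43 = 0.232558: log2(p) = -2.104337, -p*log2(p) = 0.489381
  p = 3/43 = 0.069767: log2(p) = -3.841302, -p*log2(p) = 0.267998
  p = 12/43 = 0.279070: log2(p) = -1.841302, -p*log2(p) = 0.513852
  p = 18/43 = 0.418605: log2(p) = -1.256340, -p*log2(p) = 0.525910
H = 0.489381 + 0.267998 + 0.513852 + 0.525910 = 1.797141

H = 1.7971 bits/symbol


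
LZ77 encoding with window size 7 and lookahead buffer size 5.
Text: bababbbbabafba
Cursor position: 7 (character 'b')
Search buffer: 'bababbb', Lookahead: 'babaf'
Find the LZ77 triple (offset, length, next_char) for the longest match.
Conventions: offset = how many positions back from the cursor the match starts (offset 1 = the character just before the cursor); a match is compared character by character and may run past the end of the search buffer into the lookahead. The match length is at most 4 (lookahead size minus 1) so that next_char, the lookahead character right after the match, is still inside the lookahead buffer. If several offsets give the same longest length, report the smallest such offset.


Try each offset into the search buffer:
  offset=1 (pos 6, char 'b'): match length 1
  offset=2 (pos 5, char 'b'): match length 1
  offset=3 (pos 4, char 'b'): match length 1
  offset=4 (pos 3, char 'a'): match length 0
  offset=5 (pos 2, char 'b'): match length 3
  offset=6 (pos 1, char 'a'): match length 0
  offset=7 (pos 0, char 'b'): match length 4
Longest match has length 4 at offset 7.
next_char = character at position 7 + 4 = 11 -> 'f'

Best match: offset=7, length=4 (matching 'baba' starting at position 0)
LZ77 triple: (7, 4, 'f')


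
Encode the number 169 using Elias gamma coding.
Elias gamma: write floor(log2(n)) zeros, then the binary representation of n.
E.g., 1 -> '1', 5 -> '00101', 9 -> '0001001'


num_bits = floor(log2(169)) + 1 = 8
leading_zeros = num_bits - 1 = 7
binary(169) = 10101001

Elias gamma(169) = '0000000' + '10101001' = 000000010101001 (15 bits)


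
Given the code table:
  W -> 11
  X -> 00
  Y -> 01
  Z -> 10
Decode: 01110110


Decoding:
01 -> Y
11 -> W
01 -> Y
10 -> Z


Result: YWYZ


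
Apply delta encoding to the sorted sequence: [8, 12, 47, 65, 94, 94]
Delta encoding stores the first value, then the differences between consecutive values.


First value: 8
Deltas:
  12 - 8 = 4
  47 - 12 = 35
  65 - 47 = 18
  94 - 65 = 29
  94 - 94 = 0


Delta encoded: [8, 4, 35, 18, 29, 0]


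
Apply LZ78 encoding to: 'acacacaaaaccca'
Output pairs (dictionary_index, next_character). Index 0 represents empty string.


LZ78 encoding steps:
Dictionary: {0: ''}
Step 1: w='' (idx 0), next='a' -> output (0, 'a'), add 'a' as idx 1
Step 2: w='' (idx 0), next='c' -> output (0, 'c'), add 'c' as idx 2
Step 3: w='a' (idx 1), next='c' -> output (1, 'c'), add 'ac' as idx 3
Step 4: w='ac' (idx 3), next='a' -> output (3, 'a'), add 'aca' as idx 4
Step 5: w='a' (idx 1), next='a' -> output (1, 'a'), add 'aa' as idx 5
Step 6: w='ac' (idx 3), next='c' -> output (3, 'c'), add 'acc' as idx 6
Step 7: w='c' (idx 2), next='a' -> output (2, 'a'), add 'ca' as idx 7


Encoded: [(0, 'a'), (0, 'c'), (1, 'c'), (3, 'a'), (1, 'a'), (3, 'c'), (2, 'a')]


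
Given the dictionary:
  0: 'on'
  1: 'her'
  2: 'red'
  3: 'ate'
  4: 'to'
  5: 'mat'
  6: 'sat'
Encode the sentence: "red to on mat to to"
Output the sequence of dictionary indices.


Look up each word in the dictionary:
  'red' -> 2
  'to' -> 4
  'on' -> 0
  'mat' -> 5
  'to' -> 4
  'to' -> 4

Encoded: [2, 4, 0, 5, 4, 4]


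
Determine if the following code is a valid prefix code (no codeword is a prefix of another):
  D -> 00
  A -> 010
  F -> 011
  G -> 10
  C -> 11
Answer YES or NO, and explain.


Checking each pair (does one codeword prefix another?):
  D='00' vs A='010': no prefix
  D='00' vs F='011': no prefix
  D='00' vs G='10': no prefix
  D='00' vs C='11': no prefix
  A='010' vs D='00': no prefix
  A='010' vs F='011': no prefix
  A='010' vs G='10': no prefix
  A='010' vs C='11': no prefix
  F='011' vs D='00': no prefix
  F='011' vs A='010': no prefix
  F='011' vs G='10': no prefix
  F='011' vs C='11': no prefix
  G='10' vs D='00': no prefix
  G='10' vs A='010': no prefix
  G='10' vs F='011': no prefix
  G='10' vs C='11': no prefix
  C='11' vs D='00': no prefix
  C='11' vs A='010': no prefix
  C='11' vs F='011': no prefix
  C='11' vs G='10': no prefix
No violation found over all pairs.

YES -- this is a valid prefix code. No codeword is a prefix of any other codeword.


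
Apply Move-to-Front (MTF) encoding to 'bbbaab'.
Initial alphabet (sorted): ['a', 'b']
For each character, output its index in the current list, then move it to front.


MTF encoding:
'b': index 1 in ['a', 'b'] -> ['b', 'a']
'b': index 0 in ['b', 'a'] -> ['b', 'a']
'b': index 0 in ['b', 'a'] -> ['b', 'a']
'a': index 1 in ['b', 'a'] -> ['a', 'b']
'a': index 0 in ['a', 'b'] -> ['a', 'b']
'b': index 1 in ['a', 'b'] -> ['b', 'a']


Output: [1, 0, 0, 1, 0, 1]


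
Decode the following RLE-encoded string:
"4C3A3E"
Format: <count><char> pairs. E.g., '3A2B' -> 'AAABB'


Expanding each <count><char> pair:
  4C -> 'CCCC'
  3A -> 'AAA'
  3E -> 'EEE'

Decoded = CCCCAAAEEE


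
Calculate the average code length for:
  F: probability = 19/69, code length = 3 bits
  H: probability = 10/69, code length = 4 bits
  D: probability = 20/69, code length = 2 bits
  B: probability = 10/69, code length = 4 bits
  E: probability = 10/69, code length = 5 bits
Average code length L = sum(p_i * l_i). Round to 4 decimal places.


Weighted contributions p_i * l_i:
  F: (19/69) * 3 = 57/69
  H: (10/69) * 4 = 40/69
  D: (20/69) * 2 = 40/69
  B: (10/69) * 4 = 40/69
  E: (10/69) * 5 = 50/69
Sum = (57 + 40 + 40 + 40 + 50)/69 = 227/69

L = 227/69 = 3.2899 bits/symbol


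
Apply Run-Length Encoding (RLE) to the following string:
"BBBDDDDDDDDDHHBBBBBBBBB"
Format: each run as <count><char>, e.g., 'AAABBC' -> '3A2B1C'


Scanning runs left to right:
  i=0: run of 'B' x 3 -> '3B'
  i=3: run of 'D' x 9 -> '9D'
  i=12: run of 'H' x 2 -> '2H'
  i=14: run of 'B' x 9 -> '9B'

RLE = 3B9D2H9B


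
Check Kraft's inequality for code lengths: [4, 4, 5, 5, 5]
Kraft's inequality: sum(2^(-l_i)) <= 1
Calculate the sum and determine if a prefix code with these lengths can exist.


Sum = 2^(-4) + 2^(-4) + 2^(-5) + 2^(-5) + 2^(-5)
    = 0.0625 + 0.0625 + 0.03125 + 0.03125 + 0.03125
    = 7/32 = 0.21875
Since 0.21875 <= 1, Kraft's inequality IS satisfied.
A prefix code with these lengths CAN exist.

Kraft sum = 0.21875. Satisfied.


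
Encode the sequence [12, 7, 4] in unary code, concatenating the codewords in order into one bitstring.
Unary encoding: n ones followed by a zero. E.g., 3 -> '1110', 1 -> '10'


Encode each number as n ones followed by a terminating 0:
  12 -> 1111111111110 (13 bits)
  7 -> 11111110 (8 bits)
  4 -> 11110 (5 bits)
Total length = 13 + 8 + 5 = 26 bits.

Unary([12, 7, 4]) = 11111111111101111111011110 (26 bits)


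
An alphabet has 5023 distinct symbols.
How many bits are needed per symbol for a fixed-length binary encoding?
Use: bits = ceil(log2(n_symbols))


log2(5023) = 12.2943
Bracket: 2^12 = 4096 < 5023 <= 2^13 = 8192
So ceil(log2(5023)) = 13

bits = ceil(log2(5023)) = ceil(12.2943) = 13 bits


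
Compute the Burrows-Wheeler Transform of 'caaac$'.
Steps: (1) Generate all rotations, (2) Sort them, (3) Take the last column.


Rotations (sorted):
  0: $caaac -> last char: c
  1: aaac$c -> last char: c
  2: aac$ca -> last char: a
  3: ac$caa -> last char: a
  4: c$caaa -> last char: a
  5: caaac$ -> last char: $


BWT = ccaaa$


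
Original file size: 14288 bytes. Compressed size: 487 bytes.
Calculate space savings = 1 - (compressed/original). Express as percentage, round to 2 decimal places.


ratio = compressed/original = 487/14288 = 0.034085
savings = 1 - ratio = 1 - 0.034085 = 0.965915
as a percentage: 0.965915 * 100 = 96.59%

Space savings = 1 - 487/14288 = 96.59%


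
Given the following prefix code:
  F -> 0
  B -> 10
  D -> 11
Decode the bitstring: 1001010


Decoding step by step:
Bits 10 -> B
Bits 0 -> F
Bits 10 -> B
Bits 10 -> B


Decoded message: BFBB


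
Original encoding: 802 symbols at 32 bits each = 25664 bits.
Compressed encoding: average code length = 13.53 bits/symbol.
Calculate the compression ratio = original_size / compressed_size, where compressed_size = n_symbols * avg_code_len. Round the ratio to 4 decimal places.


original_size = n_symbols * orig_bits = 802 * 32 = 25664 bits
compressed_size = n_symbols * avg_code_len = 802 * 13.53 = 10851.06 bits
ratio = original_size / compressed_size = 25664 / 10851.06 = 2.3651

Compression ratio = 2.3651


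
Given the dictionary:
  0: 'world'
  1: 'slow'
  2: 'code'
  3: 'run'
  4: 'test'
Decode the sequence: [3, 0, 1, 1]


Look up each index in the dictionary:
  3 -> 'run'
  0 -> 'world'
  1 -> 'slow'
  1 -> 'slow'

Decoded: "run world slow slow"


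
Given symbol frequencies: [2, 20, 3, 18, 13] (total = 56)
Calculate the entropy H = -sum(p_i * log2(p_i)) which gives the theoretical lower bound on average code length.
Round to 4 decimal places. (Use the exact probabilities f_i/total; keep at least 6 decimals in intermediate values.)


Per-symbol terms -p_i * log2(p_i) with p_i = f_i/56:
  p = 2/56 = 0.035714: log2(p) = -4.807355, -p*log2(p) = 0.171691
  p = 20/56 = 0.357143: log2(p) = -1.485427, -p*log2(p) = 0.530510
  p = 3/56 = 0.053571: log2(p) = -4.222392, -p*log2(p) = 0.226200
  p = 18/56 = 0.321429: log2(p) = -1.637430, -p*log2(p) = 0.526317
  p = 13/56 = 0.232143: log2(p) = -2.106915, -p*log2(p) = 0.489105
H = 0.171691 + 0.530510 + 0.226200 + 0.526317 + 0.489105 = 1.943823

H = 1.9438 bits/symbol


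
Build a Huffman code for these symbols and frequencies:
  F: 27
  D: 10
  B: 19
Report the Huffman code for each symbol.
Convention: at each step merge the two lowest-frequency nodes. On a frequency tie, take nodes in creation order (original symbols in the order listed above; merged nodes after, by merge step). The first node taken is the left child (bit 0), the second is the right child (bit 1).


Huffman tree construction:
Step 1: Merge D(10) + B(19) = 29
Step 2: Merge F(27) + (D+B)(29) = 56
Read each symbol's code off the tree from the root (left child = 0, right child = 1).

Codes:
  F: 0 (length 1)
  D: 10 (length 2)
  B: 11 (length 2)
Average code length: 85/56 = 1.5179 bits/symbol


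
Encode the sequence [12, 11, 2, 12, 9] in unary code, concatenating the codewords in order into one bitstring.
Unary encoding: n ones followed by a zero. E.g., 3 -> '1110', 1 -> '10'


Encode each number as n ones followed by a terminating 0:
  12 -> 1111111111110 (13 bits)
  11 -> 111111111110 (12 bits)
  2 -> 110 (3 bits)
  12 -> 1111111111110 (13 bits)
  9 -> 1111111110 (10 bits)
Total length = 13 + 12 + 3 + 13 + 10 = 51 bits.

Unary([12, 11, 2, 12, 9]) = 111111111111011111111111011011111111111101111111110 (51 bits)


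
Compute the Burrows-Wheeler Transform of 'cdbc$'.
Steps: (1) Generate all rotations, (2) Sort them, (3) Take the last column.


Rotations (sorted):
  0: $cdbc -> last char: c
  1: bc$cd -> last char: d
  2: c$cdb -> last char: b
  3: cdbc$ -> last char: $
  4: dbc$c -> last char: c


BWT = cdb$c


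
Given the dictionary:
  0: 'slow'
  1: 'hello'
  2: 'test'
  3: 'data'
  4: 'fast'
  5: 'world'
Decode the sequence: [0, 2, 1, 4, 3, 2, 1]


Look up each index in the dictionary:
  0 -> 'slow'
  2 -> 'test'
  1 -> 'hello'
  4 -> 'fast'
  3 -> 'data'
  2 -> 'test'
  1 -> 'hello'

Decoded: "slow test hello fast data test hello"


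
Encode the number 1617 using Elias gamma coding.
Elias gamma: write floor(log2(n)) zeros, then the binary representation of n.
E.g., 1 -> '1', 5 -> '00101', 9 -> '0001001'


num_bits = floor(log2(1617)) + 1 = 11
leading_zeros = num_bits - 1 = 10
binary(1617) = 11001010001

Elias gamma(1617) = '0000000000' + '11001010001' = 000000000011001010001 (21 bits)


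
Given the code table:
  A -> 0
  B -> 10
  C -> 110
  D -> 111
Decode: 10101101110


Decoding:
10 -> B
10 -> B
110 -> C
111 -> D
0 -> A


Result: BBCDA


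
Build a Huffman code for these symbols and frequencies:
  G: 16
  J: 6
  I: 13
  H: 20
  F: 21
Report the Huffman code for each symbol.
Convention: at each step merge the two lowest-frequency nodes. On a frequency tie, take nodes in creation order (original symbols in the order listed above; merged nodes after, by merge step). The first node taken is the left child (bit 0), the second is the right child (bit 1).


Huffman tree construction:
Step 1: Merge J(6) + I(13) = 19
Step 2: Merge G(16) + (J+I)(19) = 35
Step 3: Merge H(20) + F(21) = 41
Step 4: Merge (G+(J+I))(35) + (H+F)(41) = 76
Read each symbol's code off the tree from the root (left child = 0, right child = 1).

Codes:
  G: 00 (length 2)
  J: 010 (length 3)
  I: 011 (length 3)
  H: 10 (length 2)
  F: 11 (length 2)
Average code length: 171/76 = 2.2500 bits/symbol


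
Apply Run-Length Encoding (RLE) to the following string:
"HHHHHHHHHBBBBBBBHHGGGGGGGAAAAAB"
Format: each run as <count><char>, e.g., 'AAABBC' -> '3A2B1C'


Scanning runs left to right:
  i=0: run of 'H' x 9 -> '9H'
  i=9: run of 'B' x 7 -> '7B'
  i=16: run of 'H' x 2 -> '2H'
  i=18: run of 'G' x 7 -> '7G'
  i=25: run of 'A' x 5 -> '5A'
  i=30: run of 'B' x 1 -> '1B'

RLE = 9H7B2H7G5A1B


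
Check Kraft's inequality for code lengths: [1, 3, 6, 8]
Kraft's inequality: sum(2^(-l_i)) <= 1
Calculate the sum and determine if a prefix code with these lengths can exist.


Sum = 2^(-1) + 2^(-3) + 2^(-6) + 2^(-8)
    = 0.5 + 0.125 + 0.015625 + 0.00390625
    = 165/256 = 0.64453125
Since 0.64453125 <= 1, Kraft's inequality IS satisfied.
A prefix code with these lengths CAN exist.

Kraft sum = 0.64453125. Satisfied.


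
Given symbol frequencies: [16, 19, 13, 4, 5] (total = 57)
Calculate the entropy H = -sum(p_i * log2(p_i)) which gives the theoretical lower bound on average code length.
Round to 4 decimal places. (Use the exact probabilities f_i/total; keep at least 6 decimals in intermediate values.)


Per-symbol terms -p_i * log2(p_i) with p_i = f_i/57:
  p = 16/57 = 0.280702: log2(p) = -1.832890, -p*log2(p) = 0.514495
  p = 19/57 = 0.333333: log2(p) = -1.584963, -p*log2(p) = 0.528321
  p = 13/57 = 0.228070: log2(p) = -2.132450, -p*log2(p) = 0.486348
  p = 4/57 = 0.070175: log2(p) = -3.832890, -p*log2(p) = 0.268975
  p = 5/57 = 0.087719: log2(p) = -3.510962, -p*log2(p) = 0.307979
H = 0.514495 + 0.528321 + 0.486348 + 0.268975 + 0.307979 = 2.106118

H = 2.1061 bits/symbol


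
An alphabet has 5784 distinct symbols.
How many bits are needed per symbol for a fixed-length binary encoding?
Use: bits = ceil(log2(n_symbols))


log2(5784) = 12.4979
Bracket: 2^12 = 4096 < 5784 <= 2^13 = 8192
So ceil(log2(5784)) = 13

bits = ceil(log2(5784)) = ceil(12.4979) = 13 bits


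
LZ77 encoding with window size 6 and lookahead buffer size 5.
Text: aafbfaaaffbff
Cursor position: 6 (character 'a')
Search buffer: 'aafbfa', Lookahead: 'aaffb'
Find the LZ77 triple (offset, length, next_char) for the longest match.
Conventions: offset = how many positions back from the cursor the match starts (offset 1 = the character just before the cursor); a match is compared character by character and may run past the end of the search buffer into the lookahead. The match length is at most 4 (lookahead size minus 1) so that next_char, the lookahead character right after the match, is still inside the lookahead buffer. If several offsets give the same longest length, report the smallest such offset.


Try each offset into the search buffer:
  offset=1 (pos 5, char 'a'): match length 2
  offset=2 (pos 4, char 'f'): match length 0
  offset=3 (pos 3, char 'b'): match length 0
  offset=4 (pos 2, char 'f'): match length 0
  offset=5 (pos 1, char 'a'): match length 1
  offset=6 (pos 0, char 'a'): match length 3
Longest match has length 3 at offset 6.
next_char = character at position 6 + 3 = 9 -> 'f'

Best match: offset=6, length=3 (matching 'aaf' starting at position 0)
LZ77 triple: (6, 3, 'f')


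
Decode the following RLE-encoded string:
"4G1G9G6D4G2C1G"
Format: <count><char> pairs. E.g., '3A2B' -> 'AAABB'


Expanding each <count><char> pair:
  4G -> 'GGGG'
  1G -> 'G'
  9G -> 'GGGGGGGGG'
  6D -> 'DDDDDD'
  4G -> 'GGGG'
  2C -> 'CC'
  1G -> 'G'

Decoded = GGGGGGGGGGGGGGDDDDDDGGGGCCG


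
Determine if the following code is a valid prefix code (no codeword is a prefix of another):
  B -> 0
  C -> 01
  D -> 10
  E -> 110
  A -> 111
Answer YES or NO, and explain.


Checking each pair (does one codeword prefix another?):
  B='0' vs C='01': prefix -- VIOLATION

NO -- this is NOT a valid prefix code. B (0) is a prefix of C (01).


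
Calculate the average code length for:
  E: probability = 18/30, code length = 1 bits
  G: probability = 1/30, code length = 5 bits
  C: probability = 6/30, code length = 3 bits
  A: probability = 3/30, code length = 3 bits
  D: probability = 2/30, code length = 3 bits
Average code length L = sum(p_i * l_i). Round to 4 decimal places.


Weighted contributions p_i * l_i:
  E: (18/30) * 1 = 18/30
  G: (1/30) * 5 = 5/30
  C: (6/30) * 3 = 18/30
  A: (3/30) * 3 = 9/30
  D: (2/30) * 3 = 6/30
Sum = (18 + 5 + 18 + 9 + 6)/30 = 56/30

L = 56/30 = 1.8667 bits/symbol


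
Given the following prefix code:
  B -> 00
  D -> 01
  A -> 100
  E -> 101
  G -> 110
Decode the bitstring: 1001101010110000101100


Decoding step by step:
Bits 100 -> A
Bits 110 -> G
Bits 101 -> E
Bits 01 -> D
Bits 100 -> A
Bits 00 -> B
Bits 101 -> E
Bits 100 -> A


Decoded message: AGEDABEA


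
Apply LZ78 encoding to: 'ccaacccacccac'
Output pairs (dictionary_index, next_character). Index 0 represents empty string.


LZ78 encoding steps:
Dictionary: {0: ''}
Step 1: w='' (idx 0), next='c' -> output (0, 'c'), add 'c' as idx 1
Step 2: w='c' (idx 1), next='a' -> output (1, 'a'), add 'ca' as idx 2
Step 3: w='' (idx 0), next='a' -> output (0, 'a'), add 'a' as idx 3
Step 4: w='c' (idx 1), next='c' -> output (1, 'c'), add 'cc' as idx 4
Step 5: w='ca' (idx 2), next='c' -> output (2, 'c'), add 'cac' as idx 5
Step 6: w='cc' (idx 4), next='a' -> output (4, 'a'), add 'cca' as idx 6
Step 7: w='c' (idx 1), end of input -> output (1, '')


Encoded: [(0, 'c'), (1, 'a'), (0, 'a'), (1, 'c'), (2, 'c'), (4, 'a'), (1, '')]


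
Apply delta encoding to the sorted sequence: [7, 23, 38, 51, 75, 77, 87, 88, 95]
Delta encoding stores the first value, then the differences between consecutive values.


First value: 7
Deltas:
  23 - 7 = 16
  38 - 23 = 15
  51 - 38 = 13
  75 - 51 = 24
  77 - 75 = 2
  87 - 77 = 10
  88 - 87 = 1
  95 - 88 = 7


Delta encoded: [7, 16, 15, 13, 24, 2, 10, 1, 7]


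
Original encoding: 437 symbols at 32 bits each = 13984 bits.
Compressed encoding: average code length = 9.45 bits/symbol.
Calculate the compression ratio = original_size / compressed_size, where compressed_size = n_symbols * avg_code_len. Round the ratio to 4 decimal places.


original_size = n_symbols * orig_bits = 437 * 32 = 13984 bits
compressed_size = n_symbols * avg_code_len = 437 * 9.45 = 4129.65 bits
ratio = original_size / compressed_size = 13984 / 4129.65 = 3.3862

Compression ratio = 3.3862


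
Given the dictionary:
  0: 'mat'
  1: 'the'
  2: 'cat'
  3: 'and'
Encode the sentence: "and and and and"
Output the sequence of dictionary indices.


Look up each word in the dictionary:
  'and' -> 3
  'and' -> 3
  'and' -> 3
  'and' -> 3

Encoded: [3, 3, 3, 3]


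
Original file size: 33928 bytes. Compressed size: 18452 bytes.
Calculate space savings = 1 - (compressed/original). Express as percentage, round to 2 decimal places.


ratio = compressed/original = 18452/33928 = 0.543858
savings = 1 - ratio = 1 - 0.543858 = 0.456142
as a percentage: 0.456142 * 100 = 45.61%

Space savings = 1 - 18452/33928 = 45.61%


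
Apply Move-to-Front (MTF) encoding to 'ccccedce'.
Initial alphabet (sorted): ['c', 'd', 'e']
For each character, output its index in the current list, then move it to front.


MTF encoding:
'c': index 0 in ['c', 'd', 'e'] -> ['c', 'd', 'e']
'c': index 0 in ['c', 'd', 'e'] -> ['c', 'd', 'e']
'c': index 0 in ['c', 'd', 'e'] -> ['c', 'd', 'e']
'c': index 0 in ['c', 'd', 'e'] -> ['c', 'd', 'e']
'e': index 2 in ['c', 'd', 'e'] -> ['e', 'c', 'd']
'd': index 2 in ['e', 'c', 'd'] -> ['d', 'e', 'c']
'c': index 2 in ['d', 'e', 'c'] -> ['c', 'd', 'e']
'e': index 2 in ['c', 'd', 'e'] -> ['e', 'c', 'd']


Output: [0, 0, 0, 0, 2, 2, 2, 2]


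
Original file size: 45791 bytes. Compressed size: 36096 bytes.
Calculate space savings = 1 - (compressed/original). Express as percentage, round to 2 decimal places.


ratio = compressed/original = 36096/45791 = 0.788277
savings = 1 - ratio = 1 - 0.788277 = 0.211723
as a percentage: 0.211723 * 100 = 21.17%

Space savings = 1 - 36096/45791 = 21.17%


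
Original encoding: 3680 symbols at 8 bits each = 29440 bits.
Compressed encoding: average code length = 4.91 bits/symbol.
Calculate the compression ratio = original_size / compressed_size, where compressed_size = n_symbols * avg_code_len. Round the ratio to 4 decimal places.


original_size = n_symbols * orig_bits = 3680 * 8 = 29440 bits
compressed_size = n_symbols * avg_code_len = 3680 * 4.91 = 18068.8 bits
ratio = original_size / compressed_size = 29440 / 18068.8 = 1.6293

Compression ratio = 1.6293


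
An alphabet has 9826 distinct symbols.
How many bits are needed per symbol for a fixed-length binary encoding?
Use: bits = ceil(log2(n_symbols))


log2(9826) = 13.2624
Bracket: 2^13 = 8192 < 9826 <= 2^14 = 16384
So ceil(log2(9826)) = 14

bits = ceil(log2(9826)) = ceil(13.2624) = 14 bits


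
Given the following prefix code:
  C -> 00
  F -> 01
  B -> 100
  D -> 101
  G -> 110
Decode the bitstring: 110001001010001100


Decoding step by step:
Bits 110 -> G
Bits 00 -> C
Bits 100 -> B
Bits 101 -> D
Bits 00 -> C
Bits 01 -> F
Bits 100 -> B


Decoded message: GCBDCFB


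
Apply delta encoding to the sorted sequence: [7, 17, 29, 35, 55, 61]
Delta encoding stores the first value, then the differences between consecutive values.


First value: 7
Deltas:
  17 - 7 = 10
  29 - 17 = 12
  35 - 29 = 6
  55 - 35 = 20
  61 - 55 = 6


Delta encoded: [7, 10, 12, 6, 20, 6]


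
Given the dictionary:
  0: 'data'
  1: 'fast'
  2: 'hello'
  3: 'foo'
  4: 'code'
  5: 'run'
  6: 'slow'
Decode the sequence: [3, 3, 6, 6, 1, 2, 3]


Look up each index in the dictionary:
  3 -> 'foo'
  3 -> 'foo'
  6 -> 'slow'
  6 -> 'slow'
  1 -> 'fast'
  2 -> 'hello'
  3 -> 'foo'

Decoded: "foo foo slow slow fast hello foo"


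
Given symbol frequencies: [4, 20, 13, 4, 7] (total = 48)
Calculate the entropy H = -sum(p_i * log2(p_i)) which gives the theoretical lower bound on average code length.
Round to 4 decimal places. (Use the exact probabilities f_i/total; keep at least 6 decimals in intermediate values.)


Per-symbol terms -p_i * log2(p_i) with p_i = f_i/48:
  p = 4/48 = 0.083333: log2(p) = -3.584963, -p*log2(p) = 0.298747
  p = 20/48 = 0.416667: log2(p) = -1.263034, -p*log2(p) = 0.526264
  p = 13/48 = 0.270833: log2(p) = -1.884523, -p*log2(p) = 0.510392
  p = 4/48 = 0.083333: log2(p) = -3.584963, -p*log2(p) = 0.298747
  p = 7/48 = 0.145833: log2(p) = -2.777608, -p*log2(p) = 0.405068
H = 0.298747 + 0.526264 + 0.510392 + 0.298747 + 0.405068 = 2.039218

H = 2.0392 bits/symbol


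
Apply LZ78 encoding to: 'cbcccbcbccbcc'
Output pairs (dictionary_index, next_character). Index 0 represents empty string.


LZ78 encoding steps:
Dictionary: {0: ''}
Step 1: w='' (idx 0), next='c' -> output (0, 'c'), add 'c' as idx 1
Step 2: w='' (idx 0), next='b' -> output (0, 'b'), add 'b' as idx 2
Step 3: w='c' (idx 1), next='c' -> output (1, 'c'), add 'cc' as idx 3
Step 4: w='c' (idx 1), next='b' -> output (1, 'b'), add 'cb' as idx 4
Step 5: w='cb' (idx 4), next='c' -> output (4, 'c'), add 'cbc' as idx 5
Step 6: w='cbc' (idx 5), next='c' -> output (5, 'c'), add 'cbcc' as idx 6


Encoded: [(0, 'c'), (0, 'b'), (1, 'c'), (1, 'b'), (4, 'c'), (5, 'c')]


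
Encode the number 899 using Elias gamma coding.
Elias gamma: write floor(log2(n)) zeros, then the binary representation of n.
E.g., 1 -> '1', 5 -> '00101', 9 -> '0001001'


num_bits = floor(log2(899)) + 1 = 10
leading_zeros = num_bits - 1 = 9
binary(899) = 1110000011

Elias gamma(899) = '000000000' + '1110000011' = 0000000001110000011 (19 bits)


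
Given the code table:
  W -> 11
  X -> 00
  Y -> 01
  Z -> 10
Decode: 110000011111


Decoding:
11 -> W
00 -> X
00 -> X
01 -> Y
11 -> W
11 -> W


Result: WXXYWW


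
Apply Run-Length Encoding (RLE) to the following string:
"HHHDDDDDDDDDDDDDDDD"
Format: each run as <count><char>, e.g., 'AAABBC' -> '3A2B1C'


Scanning runs left to right:
  i=0: run of 'H' x 3 -> '3H'
  i=3: run of 'D' x 16 -> '16D'

RLE = 3H16D


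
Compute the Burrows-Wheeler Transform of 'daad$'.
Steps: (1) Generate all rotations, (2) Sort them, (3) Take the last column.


Rotations (sorted):
  0: $daad -> last char: d
  1: aad$d -> last char: d
  2: ad$da -> last char: a
  3: d$daa -> last char: a
  4: daad$ -> last char: $


BWT = ddaa$


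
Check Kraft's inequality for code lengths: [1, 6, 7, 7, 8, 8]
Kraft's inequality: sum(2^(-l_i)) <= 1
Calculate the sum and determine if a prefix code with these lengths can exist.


Sum = 2^(-1) + 2^(-6) + 2^(-7) + 2^(-7) + 2^(-8) + 2^(-8)
    = 0.5 + 0.015625 + 0.0078125 + 0.0078125 + 0.00390625 + 0.00390625
    = 138/256 = 0.5390625
Since 0.5390625 <= 1, Kraft's inequality IS satisfied.
A prefix code with these lengths CAN exist.

Kraft sum = 0.5390625. Satisfied.


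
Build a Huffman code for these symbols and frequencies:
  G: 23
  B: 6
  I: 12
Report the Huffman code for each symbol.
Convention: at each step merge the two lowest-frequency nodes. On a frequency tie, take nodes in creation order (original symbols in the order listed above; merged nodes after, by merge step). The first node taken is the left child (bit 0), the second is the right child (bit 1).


Huffman tree construction:
Step 1: Merge B(6) + I(12) = 18
Step 2: Merge (B+I)(18) + G(23) = 41
Read each symbol's code off the tree from the root (left child = 0, right child = 1).

Codes:
  G: 1 (length 1)
  B: 00 (length 2)
  I: 01 (length 2)
Average code length: 59/41 = 1.4390 bits/symbol


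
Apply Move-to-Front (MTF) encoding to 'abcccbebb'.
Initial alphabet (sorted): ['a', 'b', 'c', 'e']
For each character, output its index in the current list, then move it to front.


MTF encoding:
'a': index 0 in ['a', 'b', 'c', 'e'] -> ['a', 'b', 'c', 'e']
'b': index 1 in ['a', 'b', 'c', 'e'] -> ['b', 'a', 'c', 'e']
'c': index 2 in ['b', 'a', 'c', 'e'] -> ['c', 'b', 'a', 'e']
'c': index 0 in ['c', 'b', 'a', 'e'] -> ['c', 'b', 'a', 'e']
'c': index 0 in ['c', 'b', 'a', 'e'] -> ['c', 'b', 'a', 'e']
'b': index 1 in ['c', 'b', 'a', 'e'] -> ['b', 'c', 'a', 'e']
'e': index 3 in ['b', 'c', 'a', 'e'] -> ['e', 'b', 'c', 'a']
'b': index 1 in ['e', 'b', 'c', 'a'] -> ['b', 'e', 'c', 'a']
'b': index 0 in ['b', 'e', 'c', 'a'] -> ['b', 'e', 'c', 'a']


Output: [0, 1, 2, 0, 0, 1, 3, 1, 0]


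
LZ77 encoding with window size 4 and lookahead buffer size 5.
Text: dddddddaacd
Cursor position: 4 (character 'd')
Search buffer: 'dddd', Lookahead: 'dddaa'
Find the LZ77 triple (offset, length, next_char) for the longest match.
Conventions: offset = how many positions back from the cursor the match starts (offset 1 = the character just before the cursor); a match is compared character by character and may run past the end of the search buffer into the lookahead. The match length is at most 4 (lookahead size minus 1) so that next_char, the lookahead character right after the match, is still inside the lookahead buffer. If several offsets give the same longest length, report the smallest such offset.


Try each offset into the search buffer:
  offset=1 (pos 3, char 'd'): match length 3
  offset=2 (pos 2, char 'd'): match length 3
  offset=3 (pos 1, char 'd'): match length 3
  offset=4 (pos 0, char 'd'): match length 3
Longest match has length 3, found at offsets 1, 2, 3, 4; take the smallest, offset 1.
next_char = character at position 4 + 3 = 7 -> 'a'

Best match: offset=1, length=3 (matching 'ddd' starting at position 3)
LZ77 triple: (1, 3, 'a')


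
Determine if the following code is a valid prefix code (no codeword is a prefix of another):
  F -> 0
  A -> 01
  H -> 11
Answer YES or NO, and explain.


Checking each pair (does one codeword prefix another?):
  F='0' vs A='01': prefix -- VIOLATION

NO -- this is NOT a valid prefix code. F (0) is a prefix of A (01).


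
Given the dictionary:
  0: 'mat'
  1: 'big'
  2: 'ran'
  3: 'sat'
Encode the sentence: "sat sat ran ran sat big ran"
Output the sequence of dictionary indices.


Look up each word in the dictionary:
  'sat' -> 3
  'sat' -> 3
  'ran' -> 2
  'ran' -> 2
  'sat' -> 3
  'big' -> 1
  'ran' -> 2

Encoded: [3, 3, 2, 2, 3, 1, 2]


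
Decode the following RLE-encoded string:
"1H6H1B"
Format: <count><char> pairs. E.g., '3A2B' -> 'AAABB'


Expanding each <count><char> pair:
  1H -> 'H'
  6H -> 'HHHHHH'
  1B -> 'B'

Decoded = HHHHHHHB


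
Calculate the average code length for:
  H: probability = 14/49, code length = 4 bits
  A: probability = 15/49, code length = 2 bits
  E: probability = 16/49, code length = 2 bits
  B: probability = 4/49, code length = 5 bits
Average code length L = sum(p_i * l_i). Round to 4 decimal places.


Weighted contributions p_i * l_i:
  H: (14/49) * 4 = 56/49
  A: (15/49) * 2 = 30/49
  E: (16/49) * 2 = 32/49
  B: (4/49) * 5 = 20/49
Sum = (56 + 30 + 32 + 20)/49 = 138/49

L = 138/49 = 2.8163 bits/symbol


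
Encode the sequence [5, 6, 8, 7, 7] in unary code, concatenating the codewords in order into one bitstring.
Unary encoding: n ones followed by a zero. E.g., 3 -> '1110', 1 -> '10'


Encode each number as n ones followed by a terminating 0:
  5 -> 111110 (6 bits)
  6 -> 1111110 (7 bits)
  8 -> 111111110 (9 bits)
  7 -> 11111110 (8 bits)
  7 -> 11111110 (8 bits)
Total length = 6 + 7 + 9 + 8 + 8 = 38 bits.

Unary([5, 6, 8, 7, 7]) = 11111011111101111111101111111011111110 (38 bits)


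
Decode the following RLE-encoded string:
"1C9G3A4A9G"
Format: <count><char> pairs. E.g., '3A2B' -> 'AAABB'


Expanding each <count><char> pair:
  1C -> 'C'
  9G -> 'GGGGGGGGG'
  3A -> 'AAA'
  4A -> 'AAAA'
  9G -> 'GGGGGGGGG'

Decoded = CGGGGGGGGGAAAAAAAGGGGGGGGG


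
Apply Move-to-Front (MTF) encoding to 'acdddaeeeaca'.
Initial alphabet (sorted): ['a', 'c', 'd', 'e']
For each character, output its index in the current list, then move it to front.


MTF encoding:
'a': index 0 in ['a', 'c', 'd', 'e'] -> ['a', 'c', 'd', 'e']
'c': index 1 in ['a', 'c', 'd', 'e'] -> ['c', 'a', 'd', 'e']
'd': index 2 in ['c', 'a', 'd', 'e'] -> ['d', 'c', 'a', 'e']
'd': index 0 in ['d', 'c', 'a', 'e'] -> ['d', 'c', 'a', 'e']
'd': index 0 in ['d', 'c', 'a', 'e'] -> ['d', 'c', 'a', 'e']
'a': index 2 in ['d', 'c', 'a', 'e'] -> ['a', 'd', 'c', 'e']
'e': index 3 in ['a', 'd', 'c', 'e'] -> ['e', 'a', 'd', 'c']
'e': index 0 in ['e', 'a', 'd', 'c'] -> ['e', 'a', 'd', 'c']
'e': index 0 in ['e', 'a', 'd', 'c'] -> ['e', 'a', 'd', 'c']
'a': index 1 in ['e', 'a', 'd', 'c'] -> ['a', 'e', 'd', 'c']
'c': index 3 in ['a', 'e', 'd', 'c'] -> ['c', 'a', 'e', 'd']
'a': index 1 in ['c', 'a', 'e', 'd'] -> ['a', 'c', 'e', 'd']


Output: [0, 1, 2, 0, 0, 2, 3, 0, 0, 1, 3, 1]


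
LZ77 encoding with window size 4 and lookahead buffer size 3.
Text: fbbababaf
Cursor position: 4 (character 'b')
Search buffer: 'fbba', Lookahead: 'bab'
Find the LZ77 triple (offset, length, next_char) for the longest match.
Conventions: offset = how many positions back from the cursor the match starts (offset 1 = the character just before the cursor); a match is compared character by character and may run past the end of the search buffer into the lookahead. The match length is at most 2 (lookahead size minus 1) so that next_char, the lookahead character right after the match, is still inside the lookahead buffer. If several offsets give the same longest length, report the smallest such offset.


Try each offset into the search buffer:
  offset=1 (pos 3, char 'a'): match length 0
  offset=2 (pos 2, char 'b'): match length 2
  offset=3 (pos 1, char 'b'): match length 1
  offset=4 (pos 0, char 'f'): match length 0
Longest match has length 2 at offset 2.
next_char = character at position 4 + 2 = 6 -> 'b'

Best match: offset=2, length=2 (matching 'ba' starting at position 2)
LZ77 triple: (2, 2, 'b')


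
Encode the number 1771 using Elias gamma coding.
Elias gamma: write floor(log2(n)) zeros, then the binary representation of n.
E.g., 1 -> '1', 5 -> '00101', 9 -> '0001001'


num_bits = floor(log2(1771)) + 1 = 11
leading_zeros = num_bits - 1 = 10
binary(1771) = 11011101011

Elias gamma(1771) = '0000000000' + '11011101011' = 000000000011011101011 (21 bits)


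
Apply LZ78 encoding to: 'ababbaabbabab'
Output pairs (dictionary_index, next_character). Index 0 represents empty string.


LZ78 encoding steps:
Dictionary: {0: ''}
Step 1: w='' (idx 0), next='a' -> output (0, 'a'), add 'a' as idx 1
Step 2: w='' (idx 0), next='b' -> output (0, 'b'), add 'b' as idx 2
Step 3: w='a' (idx 1), next='b' -> output (1, 'b'), add 'ab' as idx 3
Step 4: w='b' (idx 2), next='a' -> output (2, 'a'), add 'ba' as idx 4
Step 5: w='ab' (idx 3), next='b' -> output (3, 'b'), add 'abb' as idx 5
Step 6: w='ab' (idx 3), next='a' -> output (3, 'a'), add 'aba' as idx 6
Step 7: w='b' (idx 2), end of input -> output (2, '')


Encoded: [(0, 'a'), (0, 'b'), (1, 'b'), (2, 'a'), (3, 'b'), (3, 'a'), (2, '')]
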